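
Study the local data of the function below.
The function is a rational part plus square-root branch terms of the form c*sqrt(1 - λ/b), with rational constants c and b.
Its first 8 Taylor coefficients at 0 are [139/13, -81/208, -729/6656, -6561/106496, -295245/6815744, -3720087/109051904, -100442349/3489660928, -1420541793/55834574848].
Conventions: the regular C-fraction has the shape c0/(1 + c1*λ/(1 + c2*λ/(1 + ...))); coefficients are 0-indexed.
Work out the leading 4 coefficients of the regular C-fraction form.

Taylor coefficients (read off): a_0 = 139/13, a_1 = -81/208, a_2 = -729/6656, a_3 = -6561/106496.
c0 = a_0 = 139/13. Peel one level at a time: if S = 1 + c*λ/S' with S'(0) = 1, then c is the λ-coefficient of S and S' = c*λ/(S - 1).
S_1 = c0/f = 1 + (81/2224)*λ + (114453/9892352)*λ^2 + ...; c1 = 81/2224.
S_2 = c1*λ/(S_1 - 1) = 1 + (-1413/4448)*λ + (-81/1024)*λ^2 + ...; c2 = -1413/4448.
S_3 = c2*λ/(S_2 - 1) = 1 + (-1251/5024)*λ + ...; c3 = -1251/5024.

The regular C-fraction coefficients are [139/13, 81/2224, -1413/4448, -1251/5024].


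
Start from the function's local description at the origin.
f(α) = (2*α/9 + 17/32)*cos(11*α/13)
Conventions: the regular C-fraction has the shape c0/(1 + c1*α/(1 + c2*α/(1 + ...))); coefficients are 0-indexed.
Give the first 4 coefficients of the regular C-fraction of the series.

The regular C-fraction coefficients are [17/32, -64/153, 4216937/3309696, -18513/21632].

Taylor coefficients (expand at 0): a_0 = 17/32, a_1 = 2/9, a_2 = -2057/10816, a_3 = -121/1521.
c0 = a_0 = 17/32. Peel one level at a time: if S = 1 + c*α/S' with S'(0) = 1, then c is the α-coefficient of S and S' = c*α/(S - 1).
S_1 = c0/f = 1 + (-64/153)*α + (4216937/7912242)*α^2 + ...; c1 = -64/153.
S_2 = c1*α/(S_1 - 1) = 1 + (4216937/3309696)*α + (510249377/467943424)*α^2 + ...; c2 = 4216937/3309696.
S_3 = c2*α/(S_2 - 1) = 1 + (-18513/21632)*α + ...; c3 = -18513/21632.


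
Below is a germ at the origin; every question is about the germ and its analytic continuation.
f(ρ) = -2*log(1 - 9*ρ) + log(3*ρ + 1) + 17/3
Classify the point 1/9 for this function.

The point is a logarithmic branch point.

The term (-2)*log(1 - ρ/(1/9)) has argument 1 - 1/9/(1/9) = 0 at 1/9: a logarithmic (infinitely-sheeted) branch point; the remaining terms are analytic or single-valued there.


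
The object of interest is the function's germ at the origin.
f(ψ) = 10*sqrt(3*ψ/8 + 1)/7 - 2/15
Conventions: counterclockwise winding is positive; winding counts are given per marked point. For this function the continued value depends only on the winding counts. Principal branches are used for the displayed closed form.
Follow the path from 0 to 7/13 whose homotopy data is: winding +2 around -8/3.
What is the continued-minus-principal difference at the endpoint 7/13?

The rational part is single-valued and drops out of the difference; each branch term changes only by its own monodromy.
(10/7)*sqrt(1 - ψ/(-8/3)): winding +2 is even, the square root returns to the same sheet, contribution 0.
Summing the contributions at ψ = 7/13 gives 0.

Continued minus principal equals 0.


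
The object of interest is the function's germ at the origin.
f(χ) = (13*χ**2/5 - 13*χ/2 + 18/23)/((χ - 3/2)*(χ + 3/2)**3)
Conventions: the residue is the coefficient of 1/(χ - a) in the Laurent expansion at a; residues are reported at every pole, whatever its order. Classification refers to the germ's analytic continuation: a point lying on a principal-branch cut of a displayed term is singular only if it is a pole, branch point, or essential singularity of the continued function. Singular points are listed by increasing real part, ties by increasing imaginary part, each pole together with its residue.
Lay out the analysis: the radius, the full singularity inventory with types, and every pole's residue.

Radius of convergence at 0: 3/2.
At -3/2: a pole of order 3; residue 239/2070.
At 3/2: a pole of order 1; residue -239/2070.

Denominator factor (χ + 3/2)^3: pole of order 3 at -3/2, modulus 3/2.
Denominator factor (χ - 3/2): pole of order 1 at 3/2, modulus 3/2.
The radius of convergence is the smallest modulus among the singular points: 3/2.
At the order-3 pole -3/2 set g(χ) = (χ - (-3/2))^3*f(χ) = (13*χ**2/5 - 13*χ/2 + 18/23)/(χ - 3/2).
Order-3 pole: residue = g''(a)/2; g''(-3/2) = 239/1035, so the residue is 239/2070.
At the order-1 pole 3/2 set g(χ) = (χ - (3/2))*f(χ) = (13*χ**2/5 - 13*χ/2 + 18/23)/(χ + 3/2)**3.
Simple pole: residue = g(a) at a = 3/2, which is -239/2070.
List the singular points by increasing real part (a conjugate pair: the negative imaginary part first).


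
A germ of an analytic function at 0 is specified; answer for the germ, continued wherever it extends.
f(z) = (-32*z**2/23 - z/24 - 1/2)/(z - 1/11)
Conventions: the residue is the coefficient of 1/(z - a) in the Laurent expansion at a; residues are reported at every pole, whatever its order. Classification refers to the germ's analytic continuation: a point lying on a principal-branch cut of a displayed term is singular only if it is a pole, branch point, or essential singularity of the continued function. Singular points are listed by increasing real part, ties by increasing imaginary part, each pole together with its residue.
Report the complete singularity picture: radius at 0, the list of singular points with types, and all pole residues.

Denominator factor (z - 1/11): pole of order 1 at 1/11, modulus 1/11.
The radius of convergence is the smallest modulus among the singular points: 1/11.
At the order-1 pole 1/11 set g(z) = (z - (1/11))*f(z) = -32*z**2/23 - z/24 - 1/2.
Simple pole: residue = g(a) at a = 1/11, which is -34417/66792.

Radius of convergence at 0: 1/11.
At 1/11: a pole of order 1; residue -34417/66792.


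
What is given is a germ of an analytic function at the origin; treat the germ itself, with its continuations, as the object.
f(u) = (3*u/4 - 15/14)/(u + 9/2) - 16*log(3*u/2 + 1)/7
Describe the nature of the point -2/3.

The term (-16/7)*log(1 - u/(-2/3)) has argument 1 - -2/3/(-2/3) = 0 at -2/3: a logarithmic (infinitely-sheeted) branch point; the remaining terms are analytic or single-valued there.

The point is a logarithmic branch point.


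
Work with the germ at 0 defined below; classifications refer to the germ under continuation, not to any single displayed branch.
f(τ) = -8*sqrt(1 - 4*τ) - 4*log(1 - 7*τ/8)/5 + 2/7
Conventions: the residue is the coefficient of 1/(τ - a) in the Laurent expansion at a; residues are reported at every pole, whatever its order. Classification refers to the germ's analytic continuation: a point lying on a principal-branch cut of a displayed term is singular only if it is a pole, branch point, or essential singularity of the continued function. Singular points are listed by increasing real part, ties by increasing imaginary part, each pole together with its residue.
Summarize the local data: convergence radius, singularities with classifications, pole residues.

Radius of convergence at 0: 1/4.
At 1/4: an algebraic (square-root) branch point.
At 8/7: a logarithmic branch point.

Branch term (-8)*sqrt(1 - τ/(1/4)): its argument vanishes at τ = 1/4, a square-root branch point, modulus 1/4.
Branch term (-4/5)*log(1 - τ/(8/7)): its argument vanishes at τ = 8/7, a logarithmic branch point, modulus 8/7.
The radius of convergence is the smallest modulus among the singular points: 1/4.
List the singular points by increasing real part (a conjugate pair: the negative imaginary part first).


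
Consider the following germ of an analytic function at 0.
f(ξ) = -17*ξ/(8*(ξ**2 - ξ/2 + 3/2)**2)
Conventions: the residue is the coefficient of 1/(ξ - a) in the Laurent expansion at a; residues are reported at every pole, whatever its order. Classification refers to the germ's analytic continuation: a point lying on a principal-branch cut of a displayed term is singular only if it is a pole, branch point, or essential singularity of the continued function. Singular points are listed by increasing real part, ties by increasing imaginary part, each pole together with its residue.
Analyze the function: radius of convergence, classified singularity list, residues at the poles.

Radius of convergence at 0: (1/2)*sqrt(6).
At (1/4) - ((1/4)*sqrt(23))*i: a pole of order 2; residue -((17/1058)*sqrt(23))*i.
At (1/4) + ((1/4)*sqrt(23))*i: a pole of order 2; residue ((17/1058)*sqrt(23))*i.

Denominator factor (ξ**2 - ξ/2 + 3/2)^2: discriminant -23/4, complex-conjugate roots (1/4) + ((1/4)*sqrt(23))*i and (1/4) - ((1/4)*sqrt(23))*i; poles of order 2, moduli (1/2)*sqrt(6) and (1/2)*sqrt(6).
The radius of convergence is the smallest modulus among the singular points: (1/2)*sqrt(6).
The factor ξ**2 - ξ/2 + 3/2 splits as (ξ - a)(ξ - a') with a = (1/4) - ((1/4)*sqrt(23))*i, a' = (1/4) + ((1/4)*sqrt(23))*i. At the order-2 pole a set g(ξ) = (ξ - a)^2*f(ξ) = [-17*ξ/8] / (ξ - a')^2.
Order-2 pole: residue = g'(a); g'((1/4) - ((1/4)*sqrt(23))*i) = -((17/1058)*sqrt(23))*i, so the residue is -((17/1058)*sqrt(23))*i.
The factor ξ**2 - ξ/2 + 3/2 splits as (ξ - a)(ξ - a') with a = (1/4) + ((1/4)*sqrt(23))*i, a' = (1/4) - ((1/4)*sqrt(23))*i. At the order-2 pole a set g(ξ) = (ξ - a)^2*f(ξ) = [-17*ξ/8] / (ξ - a')^2.
Order-2 pole: residue = g'(a); g'((1/4) + ((1/4)*sqrt(23))*i) = ((17/1058)*sqrt(23))*i, so the residue is ((17/1058)*sqrt(23))*i.
List the singular points by increasing real part (a conjugate pair: the negative imaginary part first).


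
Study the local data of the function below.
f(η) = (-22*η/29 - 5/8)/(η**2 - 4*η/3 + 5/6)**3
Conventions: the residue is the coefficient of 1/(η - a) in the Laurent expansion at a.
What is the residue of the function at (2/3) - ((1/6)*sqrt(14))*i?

The residue is -((191241/318304)*sqrt(14))*i.

The factor η**2 - 4*η/3 + 5/6 splits as (η - a)(η - a') with a = (2/3) - ((1/6)*sqrt(14))*i, a' = (2/3) + ((1/6)*sqrt(14))*i. At the order-3 pole a set g(η) = (η - a)^3*f(η) = [-22*η/29 - 5/8] / (η - a')^3.
Order-3 pole: residue = g''(a)/2; g''((2/3) - ((1/6)*sqrt(14))*i) = -((191241/159152)*sqrt(14))*i, so the residue is -((191241/318304)*sqrt(14))*i.


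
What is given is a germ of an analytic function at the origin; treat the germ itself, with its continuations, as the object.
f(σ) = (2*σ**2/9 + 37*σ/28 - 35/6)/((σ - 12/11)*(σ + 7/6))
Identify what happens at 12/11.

The point is a pole of order 1.

The denominator factor σ - 12/11 vanishes at 12/11 and appears to the power 1; the numerator there equals -20975/5082, nonzero, and no other factor vanishes.
Hence a pole whose order is the multiplicity, 1.


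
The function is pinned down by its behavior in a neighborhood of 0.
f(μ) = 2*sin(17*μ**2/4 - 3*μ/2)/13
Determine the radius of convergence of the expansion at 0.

The radius of convergence is infinite.

The factor -sin(17*μ**2/4 - 3*μ/2) is entire and contributes no finite singular point.
The polynomial part has no poles.
No finite singular points: the Taylor series at 0 converges everywhere.


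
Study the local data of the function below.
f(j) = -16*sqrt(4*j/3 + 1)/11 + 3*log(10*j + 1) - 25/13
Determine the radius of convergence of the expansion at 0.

The radius of convergence is 1/10.

Branch term (-16/11)*sqrt(1 - j/(-3/4)): its argument vanishes at j = -3/4, a square-root branch point, modulus 3/4.
Branch term (3)*log(1 - j/(-1/10)): its argument vanishes at j = -1/10, a logarithmic branch point, modulus 1/10.
The radius of convergence is the smallest modulus among the singular points: 1/10.


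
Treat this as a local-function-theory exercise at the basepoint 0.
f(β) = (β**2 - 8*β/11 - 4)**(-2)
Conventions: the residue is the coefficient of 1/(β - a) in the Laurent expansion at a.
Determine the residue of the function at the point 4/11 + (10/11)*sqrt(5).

The residue is -(1331/100000)*sqrt(5).

The factor β**2 - 8*β/11 - 4 splits as (β - a)(β - a') with a = 4/11 + (10/11)*sqrt(5), a' = 4/11 - (10/11)*sqrt(5). At the order-2 pole a set g(β) = (β - a)^2*f(β) = [1] / (β - a')^2.
Order-2 pole: residue = g'(a); g'(4/11 + (10/11)*sqrt(5)) = -(1331/100000)*sqrt(5), so the residue is -(1331/100000)*sqrt(5).


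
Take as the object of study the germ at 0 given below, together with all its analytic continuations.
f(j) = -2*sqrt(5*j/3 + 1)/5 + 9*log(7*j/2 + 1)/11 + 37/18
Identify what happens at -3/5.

The point is an algebraic (square-root) branch point.

The term (-2/5)*sqrt(1 - j/(-3/5)) has argument 1 - -3/5/(-3/5) = 0 at -3/5: a square-root (algebraic, two-sheeted) branch point; the remaining terms are analytic or single-valued there.


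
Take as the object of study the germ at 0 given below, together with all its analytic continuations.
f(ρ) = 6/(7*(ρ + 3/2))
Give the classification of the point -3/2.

The point is a pole of order 1.

The denominator factor ρ + 3/2 vanishes at -3/2 and appears to the power 1; the numerator there equals 6/7, nonzero, and no other factor vanishes.
Hence a pole whose order is the multiplicity, 1.


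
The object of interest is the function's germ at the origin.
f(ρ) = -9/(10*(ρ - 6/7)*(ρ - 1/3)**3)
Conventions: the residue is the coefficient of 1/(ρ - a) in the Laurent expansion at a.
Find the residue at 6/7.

At the order-1 pole 6/7 set g(ρ) = (ρ - (6/7))*f(ρ) = -9/(10*(ρ - 1/3)**3).
Simple pole: residue = g(a) at a = 6/7, which is -83349/13310.

The residue is -83349/13310.


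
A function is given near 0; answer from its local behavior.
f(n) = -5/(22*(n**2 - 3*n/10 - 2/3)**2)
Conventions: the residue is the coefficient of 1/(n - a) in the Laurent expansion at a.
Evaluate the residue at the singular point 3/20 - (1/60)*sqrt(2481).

The residue is -(15000/7523219)*sqrt(2481).

The factor n**2 - 3*n/10 - 2/3 splits as (n - a)(n - a') with a = 3/20 - (1/60)*sqrt(2481), a' = 3/20 + (1/60)*sqrt(2481). At the order-2 pole a set g(n) = (n - a)^2*f(n) = [-5/22] / (n - a')^2.
Order-2 pole: residue = g'(a); g'(3/20 - (1/60)*sqrt(2481)) = -(15000/7523219)*sqrt(2481), so the residue is -(15000/7523219)*sqrt(2481).


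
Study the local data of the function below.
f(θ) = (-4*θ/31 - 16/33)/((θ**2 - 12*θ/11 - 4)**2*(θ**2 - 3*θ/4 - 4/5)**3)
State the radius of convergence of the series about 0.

The radius of convergence is -3/8 + (1/40)*sqrt(1505).

Denominator factor (θ**2 - 3*θ/4 - 4/5)^3: discriminant 301/80, real irrational roots 3/8 + (1/40)*sqrt(1505) and 3/8 - (1/40)*sqrt(1505); poles of order 3, moduli 3/8 + (1/40)*sqrt(1505) and -3/8 + (1/40)*sqrt(1505).
Denominator factor (θ**2 - 12*θ/11 - 4)^2: discriminant 2080/121, real irrational roots 6/11 + (2/11)*sqrt(130) and 6/11 - (2/11)*sqrt(130); poles of order 2, moduli 6/11 + (2/11)*sqrt(130) and -6/11 + (2/11)*sqrt(130).
The radius of convergence is the smallest modulus among the singular points: -3/8 + (1/40)*sqrt(1505).


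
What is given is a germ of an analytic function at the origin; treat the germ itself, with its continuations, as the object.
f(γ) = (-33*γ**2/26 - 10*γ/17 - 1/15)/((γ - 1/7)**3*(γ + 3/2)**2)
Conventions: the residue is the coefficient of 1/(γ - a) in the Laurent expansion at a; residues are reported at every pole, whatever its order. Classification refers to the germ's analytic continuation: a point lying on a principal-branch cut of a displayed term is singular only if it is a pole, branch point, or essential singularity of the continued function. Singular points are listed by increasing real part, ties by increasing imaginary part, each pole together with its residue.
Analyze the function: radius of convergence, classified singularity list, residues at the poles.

Radius of convergence at 0: 1/7.
At -3/2: a pole of order 2; residue 35281666/309224305.
At 1/7: a pole of order 3; residue -35281666/309224305.

Denominator factor (γ + 3/2)^2: pole of order 2 at -3/2, modulus 3/2.
Denominator factor (γ - 1/7)^3: pole of order 3 at 1/7, modulus 1/7.
The radius of convergence is the smallest modulus among the singular points: 1/7.
At the order-2 pole -3/2 set g(γ) = (γ - (-3/2))^2*f(γ) = (-33*γ**2/26 - 10*γ/17 - 1/15)/(γ - 1/7)**3.
Order-2 pole: residue = g'(a); g'(-3/2) = 35281666/309224305, so the residue is 35281666/309224305.
At the order-3 pole 1/7 set g(γ) = (γ - (1/7))^3*f(γ) = (-33*γ**2/26 - 10*γ/17 - 1/15)/(γ + 3/2)**2.
Order-3 pole: residue = g''(a)/2; g''(1/7) = -70563332/309224305, so the residue is -35281666/309224305.
List the singular points by increasing real part (a conjugate pair: the negative imaginary part first).


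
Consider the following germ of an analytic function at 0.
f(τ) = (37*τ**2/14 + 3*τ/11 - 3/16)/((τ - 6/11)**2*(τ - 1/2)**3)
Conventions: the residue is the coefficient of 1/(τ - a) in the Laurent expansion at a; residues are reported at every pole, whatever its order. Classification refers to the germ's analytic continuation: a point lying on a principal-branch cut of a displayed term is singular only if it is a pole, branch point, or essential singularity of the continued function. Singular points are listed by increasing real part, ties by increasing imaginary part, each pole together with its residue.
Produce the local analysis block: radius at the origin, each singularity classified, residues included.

Denominator factor (τ - 6/11)^2: pole of order 2 at 6/11, modulus 6/11.
Denominator factor (τ - 1/2)^3: pole of order 3 at 1/2, modulus 1/2.
The radius of convergence is the smallest modulus among the singular points: 1/2.
At the order-3 pole 1/2 set g(τ) = (τ - (1/2))^3*f(τ) = (37*τ**2/14 + 3*τ/11 - 3/16)/(τ - 6/11)**2.
Order-3 pole: residue = g''(a)/2; g''(1/2) = 6884658/7, so the residue is 3442329/7.
At the order-2 pole 6/11 set g(τ) = (τ - (6/11))^2*f(τ) = (37*τ**2/14 + 3*τ/11 - 3/16)/(τ - 1/2)**3.
Order-2 pole: residue = g'(a); g'(6/11) = -3442329/7, so the residue is -3442329/7.
List the singular points by increasing real part (a conjugate pair: the negative imaginary part first).

Radius of convergence at 0: 1/2.
At 1/2: a pole of order 3; residue 3442329/7.
At 6/11: a pole of order 2; residue -3442329/7.


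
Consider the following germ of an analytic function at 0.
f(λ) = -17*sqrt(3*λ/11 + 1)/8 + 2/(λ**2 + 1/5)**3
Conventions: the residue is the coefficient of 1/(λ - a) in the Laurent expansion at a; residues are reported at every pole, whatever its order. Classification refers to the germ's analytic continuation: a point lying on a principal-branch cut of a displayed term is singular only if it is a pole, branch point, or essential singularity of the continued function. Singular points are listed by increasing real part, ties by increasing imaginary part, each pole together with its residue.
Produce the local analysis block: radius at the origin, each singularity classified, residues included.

Denominator factor (λ**2 + 1/5)^3: discriminant -4/5, complex-conjugate roots ((1/5)*sqrt(5))*i and -((1/5)*sqrt(5))*i; poles of order 3, moduli (1/5)*sqrt(5) and (1/5)*sqrt(5).
Branch term (-17/8)*sqrt(1 - λ/(-11/3)): its argument vanishes at λ = -11/3, a square-root branch point, modulus 11/3.
The radius of convergence is the smallest modulus among the singular points: (1/5)*sqrt(5).
The branch term is analytic at -((1/5)*sqrt(5))*i and contributes nothing to the residue; only the rational part matters.
The factor λ**2 + 1/5 splits as (λ - a)(λ - a') with a = -((1/5)*sqrt(5))*i, a' = ((1/5)*sqrt(5))*i. At the order-3 pole a set g(λ) = (λ - a)^3*(rational part) = [2] / (λ - a')^3.
Order-3 pole: residue = g''(a)/2; g''(-((1/5)*sqrt(5))*i) = ((75/4)*sqrt(5))*i, so the residue is ((75/8)*sqrt(5))*i.
The branch term is analytic at ((1/5)*sqrt(5))*i and contributes nothing to the residue; only the rational part matters.
The factor λ**2 + 1/5 splits as (λ - a)(λ - a') with a = ((1/5)*sqrt(5))*i, a' = -((1/5)*sqrt(5))*i. At the order-3 pole a set g(λ) = (λ - a)^3*(rational part) = [2] / (λ - a')^3.
Order-3 pole: residue = g''(a)/2; g''(((1/5)*sqrt(5))*i) = -((75/4)*sqrt(5))*i, so the residue is -((75/8)*sqrt(5))*i.
List the singular points by increasing real part (a conjugate pair: the negative imaginary part first).

Radius of convergence at 0: (1/5)*sqrt(5).
At -11/3: an algebraic (square-root) branch point.
At -((1/5)*sqrt(5))*i: a pole of order 3; residue ((75/8)*sqrt(5))*i.
At ((1/5)*sqrt(5))*i: a pole of order 3; residue -((75/8)*sqrt(5))*i.


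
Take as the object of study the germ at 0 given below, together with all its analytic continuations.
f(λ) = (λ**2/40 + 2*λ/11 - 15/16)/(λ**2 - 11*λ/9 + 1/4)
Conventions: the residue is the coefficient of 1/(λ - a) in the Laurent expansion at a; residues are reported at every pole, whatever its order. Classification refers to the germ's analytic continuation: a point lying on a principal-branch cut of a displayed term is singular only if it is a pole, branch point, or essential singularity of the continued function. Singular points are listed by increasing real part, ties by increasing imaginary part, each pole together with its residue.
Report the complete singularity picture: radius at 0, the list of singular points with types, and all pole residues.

Radius of convergence at 0: 11/18 - (1/9)*sqrt(10).
At 11/18 - (1/9)*sqrt(10): a pole of order 1; residue 841/7920 + (10549/28800)*sqrt(10).
At 11/18 + (1/9)*sqrt(10): a pole of order 1; residue 841/7920 - (10549/28800)*sqrt(10).

Denominator factor (λ**2 - 11*λ/9 + 1/4): discriminant 40/81, real irrational roots 11/18 + (1/9)*sqrt(10) and 11/18 - (1/9)*sqrt(10); poles of order 1, moduli 11/18 + (1/9)*sqrt(10) and 11/18 - (1/9)*sqrt(10).
The radius of convergence is the smallest modulus among the singular points: 11/18 - (1/9)*sqrt(10).
The factor λ**2 - 11*λ/9 + 1/4 splits as (λ - a)(λ - a') with a = 11/18 - (1/9)*sqrt(10), a' = 11/18 + (1/9)*sqrt(10). At the order-1 pole a set g(λ) = (λ - a)*f(λ) = [λ**2/40 + 2*λ/11 - 15/16] / (λ - a').
Simple pole: residue = g(a) at a = 11/18 - (1/9)*sqrt(10), which is 841/7920 + (10549/28800)*sqrt(10).
The factor λ**2 - 11*λ/9 + 1/4 splits as (λ - a)(λ - a') with a = 11/18 + (1/9)*sqrt(10), a' = 11/18 - (1/9)*sqrt(10). At the order-1 pole a set g(λ) = (λ - a)*f(λ) = [λ**2/40 + 2*λ/11 - 15/16] / (λ - a').
Simple pole: residue = g(a) at a = 11/18 + (1/9)*sqrt(10), which is 841/7920 - (10549/28800)*sqrt(10).
List the singular points by increasing real part (a conjugate pair: the negative imaginary part first).


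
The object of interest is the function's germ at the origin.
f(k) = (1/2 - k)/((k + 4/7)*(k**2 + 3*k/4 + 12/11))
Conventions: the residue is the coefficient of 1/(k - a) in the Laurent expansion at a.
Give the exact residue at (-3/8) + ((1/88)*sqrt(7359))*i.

The residue is (-1155/2132) + ((6713/1426308)*sqrt(7359))*i.

The factor k**2 + 3*k/4 + 12/11 splits as (k - a)(k - a') with a = (-3/8) + ((1/88)*sqrt(7359))*i, a' = (-3/8) - ((1/88)*sqrt(7359))*i. At the order-1 pole a set g(k) = (k - a)*f(k) = [(1/2 - k)/(k + 4/7)] / (k - a').
Simple pole: residue = g(a) at a = (-3/8) + ((1/88)*sqrt(7359))*i, which is (-1155/2132) + ((6713/1426308)*sqrt(7359))*i.


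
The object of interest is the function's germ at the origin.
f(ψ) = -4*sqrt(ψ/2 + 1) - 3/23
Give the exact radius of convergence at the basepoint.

The radius of convergence is 2.

Branch term (-4)*sqrt(1 - ψ/(-2)): its argument vanishes at ψ = -2, a square-root branch point, modulus 2.
The radius of convergence is the smallest modulus among the singular points: 2.


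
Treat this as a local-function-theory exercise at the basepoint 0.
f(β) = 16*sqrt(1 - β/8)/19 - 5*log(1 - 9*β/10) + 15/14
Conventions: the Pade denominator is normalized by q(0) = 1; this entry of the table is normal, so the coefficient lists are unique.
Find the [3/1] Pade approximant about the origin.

The Pade approximant has numerator coefficients [509/266, 79363658733/25149810560, -703363335/718566016, -43392702757/287426406400]; denominator coefficients [1, -63824783/94548160].

Taylor coefficients needed (expand at 0): a_0 = 509/266, a_1 = 169/38, a_2 = 6151/3040, a_3 = 295463/243200, a_4 = 63824783/77824000.
Write the denominator as Q(β) = 1 + q1*β. Requiring Q*f - P = O(β^5) with deg P <= 3 kills the coefficients of β^4..β^4 in Q*f:
  β^4: a_4 + q1*a_3 = 0, i.e. 63824783/77824000 + (295463/243200)*q1 = 0.
Solving this linear system: q1 = -63824783/94548160.
The numerator is Q*f truncated at degree 3: P0 = a_0 = 509/266; P1 = a_1 + q1*a_0 = 79363658733/25149810560; P2 = a_2 + q1*a_1 = -703363335/718566016; P3 = a_3 + q1*a_2 = -43392702757/287426406400.


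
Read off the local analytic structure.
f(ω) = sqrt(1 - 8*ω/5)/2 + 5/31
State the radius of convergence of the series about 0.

The radius of convergence is 5/8.

Branch term (1/2)*sqrt(1 - ω/(5/8)): its argument vanishes at ω = 5/8, a square-root branch point, modulus 5/8.
The radius of convergence is the smallest modulus among the singular points: 5/8.


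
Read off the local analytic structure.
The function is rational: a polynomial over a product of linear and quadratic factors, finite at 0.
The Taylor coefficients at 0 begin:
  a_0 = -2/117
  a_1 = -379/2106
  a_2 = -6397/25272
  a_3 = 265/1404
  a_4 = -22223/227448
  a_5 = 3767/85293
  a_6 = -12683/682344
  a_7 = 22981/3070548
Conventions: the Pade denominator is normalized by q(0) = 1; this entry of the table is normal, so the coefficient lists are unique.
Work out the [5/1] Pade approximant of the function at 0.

The Pade approximant has numerator coefficients [-2/117, -2969533/15866604, -62615569/190399248, 62615569/761596992, -62615569/3427186464, 62615569/20563118784]; denominator coefficients [1, 12683/30136].

Taylor coefficients needed (read off): a_0 = -2/117, a_1 = -379/2106, a_2 = -6397/25272, a_3 = 265/1404, a_4 = -22223/227448, a_5 = 3767/85293, a_6 = -12683/682344.
Write the denominator as Q(φ) = 1 + q1*φ. Requiring Q*f - P = O(φ^7) with deg P <= 5 kills the coefficients of φ^6..φ^6 in Q*f:
  φ^6: a_6 + q1*a_5 = 0, i.e. -12683/682344 + (3767/85293)*q1 = 0.
Solving this linear system: q1 = 12683/30136.
The numerator is Q*f truncated at degree 5: P0 = a_0 = -2/117; P1 = a_1 + q1*a_0 = -2969533/15866604; P2 = a_2 + q1*a_1 = -62615569/190399248; P3 = a_3 + q1*a_2 = 62615569/761596992; P4 = a_4 + q1*a_3 = -62615569/3427186464; P5 = a_5 + q1*a_4 = 62615569/20563118784.


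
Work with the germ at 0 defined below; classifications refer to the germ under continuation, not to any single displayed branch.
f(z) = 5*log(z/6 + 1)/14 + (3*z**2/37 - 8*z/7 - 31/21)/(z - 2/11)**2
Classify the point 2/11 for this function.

The point is a pole of order 2.

The denominator factor z - 2/11 vanishes at 2/11 and appears to the power 2; the numerator there equals -158071/94017, nonzero, and no other factor vanishes.
The branch terms are analytic at this point.
Hence a pole whose order is the multiplicity, 2.


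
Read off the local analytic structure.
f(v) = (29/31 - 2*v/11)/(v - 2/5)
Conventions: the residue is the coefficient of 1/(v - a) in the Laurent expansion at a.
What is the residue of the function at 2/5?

The residue is 1471/1705.

At the order-1 pole 2/5 set g(v) = (v - (2/5))*f(v) = 29/31 - 2*v/11.
Simple pole: residue = g(a) at a = 2/5, which is 1471/1705.


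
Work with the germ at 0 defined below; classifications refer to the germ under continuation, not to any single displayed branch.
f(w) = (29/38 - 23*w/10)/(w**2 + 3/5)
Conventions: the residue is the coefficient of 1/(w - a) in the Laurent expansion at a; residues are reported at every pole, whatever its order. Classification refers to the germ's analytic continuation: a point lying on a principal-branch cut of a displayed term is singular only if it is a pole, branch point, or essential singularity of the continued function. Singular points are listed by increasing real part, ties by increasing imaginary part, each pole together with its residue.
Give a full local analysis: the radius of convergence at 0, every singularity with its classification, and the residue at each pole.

Radius of convergence at 0: (1/5)*sqrt(15).
At -((1/5)*sqrt(15))*i: a pole of order 1; residue (-23/20) + ((29/228)*sqrt(15))*i.
At ((1/5)*sqrt(15))*i: a pole of order 1; residue (-23/20) - ((29/228)*sqrt(15))*i.

Denominator factor (w**2 + 3/5): discriminant -12/5, complex-conjugate roots ((1/5)*sqrt(15))*i and -((1/5)*sqrt(15))*i; poles of order 1, moduli (1/5)*sqrt(15) and (1/5)*sqrt(15).
The radius of convergence is the smallest modulus among the singular points: (1/5)*sqrt(15).
The factor w**2 + 3/5 splits as (w - a)(w - a') with a = -((1/5)*sqrt(15))*i, a' = ((1/5)*sqrt(15))*i. At the order-1 pole a set g(w) = (w - a)*f(w) = [29/38 - 23*w/10] / (w - a').
Simple pole: residue = g(a) at a = -((1/5)*sqrt(15))*i, which is (-23/20) + ((29/228)*sqrt(15))*i.
The factor w**2 + 3/5 splits as (w - a)(w - a') with a = ((1/5)*sqrt(15))*i, a' = -((1/5)*sqrt(15))*i. At the order-1 pole a set g(w) = (w - a)*f(w) = [29/38 - 23*w/10] / (w - a').
Simple pole: residue = g(a) at a = ((1/5)*sqrt(15))*i, which is (-23/20) - ((29/228)*sqrt(15))*i.
List the singular points by increasing real part (a conjugate pair: the negative imaginary part first).


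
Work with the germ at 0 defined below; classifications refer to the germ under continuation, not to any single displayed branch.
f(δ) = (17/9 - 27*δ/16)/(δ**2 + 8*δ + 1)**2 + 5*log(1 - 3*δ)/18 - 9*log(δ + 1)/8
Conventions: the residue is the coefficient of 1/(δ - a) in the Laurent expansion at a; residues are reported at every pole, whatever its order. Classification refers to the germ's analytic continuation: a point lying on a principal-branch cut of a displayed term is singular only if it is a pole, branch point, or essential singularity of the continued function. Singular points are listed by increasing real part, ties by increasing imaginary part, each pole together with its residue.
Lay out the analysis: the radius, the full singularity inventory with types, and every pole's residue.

Radius of convergence at 0: 4 - sqrt(15).
At -4 - sqrt(15): a pole of order 2; residue (311/32400)*sqrt(15).
At -1: a logarithmic branch point.
At -4 + sqrt(15): a pole of order 2; residue -(311/32400)*sqrt(15).
At 1/3: a logarithmic branch point.

Denominator factor (δ**2 + 8*δ + 1)^2: discriminant 60, real irrational roots -4 + sqrt(15) and -4 - sqrt(15); poles of order 2, moduli 4 - sqrt(15) and 4 + sqrt(15).
Branch term (-9/8)*log(1 - δ/(-1)): its argument vanishes at δ = -1, a logarithmic branch point, modulus 1.
Branch term (5/18)*log(1 - δ/(1/3)): its argument vanishes at δ = 1/3, a logarithmic branch point, modulus 1/3.
The radius of convergence is the smallest modulus among the singular points: 4 - sqrt(15).
The branch terms are analytic at -4 - sqrt(15) and contribute nothing to the residue; only the rational part matters.
The factor δ**2 + 8*δ + 1 splits as (δ - a)(δ - a') with a = -4 - sqrt(15), a' = -4 + sqrt(15). At the order-2 pole a set g(δ) = (δ - a)^2*(rational part) = [17/9 - 27*δ/16] / (δ - a')^2.
Order-2 pole: residue = g'(a); g'(-4 - sqrt(15)) = (311/32400)*sqrt(15), so the residue is (311/32400)*sqrt(15).
The branch terms are analytic at -4 + sqrt(15) and contribute nothing to the residue; only the rational part matters.
The factor δ**2 + 8*δ + 1 splits as (δ - a)(δ - a') with a = -4 + sqrt(15), a' = -4 - sqrt(15). At the order-2 pole a set g(δ) = (δ - a)^2*(rational part) = [17/9 - 27*δ/16] / (δ - a')^2.
Order-2 pole: residue = g'(a); g'(-4 + sqrt(15)) = -(311/32400)*sqrt(15), so the residue is -(311/32400)*sqrt(15).
List the singular points by increasing real part (a conjugate pair: the negative imaginary part first).


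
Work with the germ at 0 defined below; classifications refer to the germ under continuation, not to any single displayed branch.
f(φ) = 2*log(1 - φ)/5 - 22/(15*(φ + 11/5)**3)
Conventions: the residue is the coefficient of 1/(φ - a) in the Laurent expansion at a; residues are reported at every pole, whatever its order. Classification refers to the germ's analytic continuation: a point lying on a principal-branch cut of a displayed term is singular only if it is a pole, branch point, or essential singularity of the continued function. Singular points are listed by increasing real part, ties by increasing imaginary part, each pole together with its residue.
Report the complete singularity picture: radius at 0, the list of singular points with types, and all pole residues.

Denominator factor (φ + 11/5)^3: pole of order 3 at -11/5, modulus 11/5.
Branch term (2/5)*log(1 - φ/(1)): its argument vanishes at φ = 1, a logarithmic branch point, modulus 1.
The radius of convergence is the smallest modulus among the singular points: 1.
The branch term is analytic at -11/5 and contributes nothing to the residue; only the rational part matters.
At the order-3 pole -11/5 set g(φ) = (φ - (-11/5))^3*(rational part) = -22/15.
Order-3 pole: residue = g''(a)/2; g''(-11/5) = 0, so the residue is 0.
List the singular points by increasing real part (a conjugate pair: the negative imaginary part first).

Radius of convergence at 0: 1.
At -11/5: a pole of order 3; residue 0.
At 1: a logarithmic branch point.


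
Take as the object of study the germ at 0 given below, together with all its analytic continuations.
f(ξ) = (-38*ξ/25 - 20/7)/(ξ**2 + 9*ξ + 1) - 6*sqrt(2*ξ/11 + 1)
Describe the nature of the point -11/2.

The term (-6)*sqrt(1 - ξ/(-11/2)) has argument 1 - -11/2/(-11/2) = 0 at -11/2: a square-root (algebraic, two-sheeted) branch point; the remaining terms are analytic or single-valued there.

The point is an algebraic (square-root) branch point.


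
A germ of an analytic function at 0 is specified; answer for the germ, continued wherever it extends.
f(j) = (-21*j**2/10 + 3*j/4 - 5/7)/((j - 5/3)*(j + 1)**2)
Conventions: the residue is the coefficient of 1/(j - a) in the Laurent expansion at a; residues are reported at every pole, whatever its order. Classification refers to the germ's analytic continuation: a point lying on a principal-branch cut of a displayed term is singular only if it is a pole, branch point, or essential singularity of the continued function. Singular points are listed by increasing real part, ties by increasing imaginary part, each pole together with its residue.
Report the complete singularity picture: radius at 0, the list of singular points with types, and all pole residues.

Denominator factor (j - 5/3): pole of order 1 at 5/3, modulus 5/3.
Denominator factor (j + 1)^2: pole of order 2 at -1, modulus 1.
The radius of convergence is the smallest modulus among the singular points: 1.
At the order-2 pole -1 set g(j) = (j - (-1))^2*f(j) = (-21*j**2/10 + 3*j/4 - 5/7)/(j - 5/3).
Order-2 pole: residue = g'(a); g'(-1) = -12141/8960, so the residue is -12141/8960.
At the order-1 pole 5/3 set g(j) = (j - (5/3))*f(j) = (-21*j**2/10 + 3*j/4 - 5/7)/(j + 1)**2.
Simple pole: residue = g(a) at a = 5/3, which is -1335/1792.
List the singular points by increasing real part (a conjugate pair: the negative imaginary part first).

Radius of convergence at 0: 1.
At -1: a pole of order 2; residue -12141/8960.
At 5/3: a pole of order 1; residue -1335/1792.


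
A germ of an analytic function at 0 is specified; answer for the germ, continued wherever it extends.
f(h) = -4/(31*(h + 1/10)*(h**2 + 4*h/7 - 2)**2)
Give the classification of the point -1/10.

The denominator factor h + 1/10 vanishes at -1/10 and appears to the power 1; the numerator there equals -4/31, nonzero, and no other factor vanishes.
Hence a pole whose order is the multiplicity, 1.

The point is a pole of order 1.


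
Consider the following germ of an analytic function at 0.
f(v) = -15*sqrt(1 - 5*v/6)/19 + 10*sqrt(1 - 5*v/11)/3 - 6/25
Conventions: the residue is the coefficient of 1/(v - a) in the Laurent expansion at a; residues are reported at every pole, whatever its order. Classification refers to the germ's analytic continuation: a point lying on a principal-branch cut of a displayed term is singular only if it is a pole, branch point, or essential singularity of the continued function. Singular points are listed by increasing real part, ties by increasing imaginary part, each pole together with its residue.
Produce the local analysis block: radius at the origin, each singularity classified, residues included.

Radius of convergence at 0: 6/5.
At 6/5: an algebraic (square-root) branch point.
At 11/5: an algebraic (square-root) branch point.

Branch term (10/3)*sqrt(1 - v/(11/5)): its argument vanishes at v = 11/5, a square-root branch point, modulus 11/5.
Branch term (-15/19)*sqrt(1 - v/(6/5)): its argument vanishes at v = 6/5, a square-root branch point, modulus 6/5.
The radius of convergence is the smallest modulus among the singular points: 6/5.
List the singular points by increasing real part (a conjugate pair: the negative imaginary part first).


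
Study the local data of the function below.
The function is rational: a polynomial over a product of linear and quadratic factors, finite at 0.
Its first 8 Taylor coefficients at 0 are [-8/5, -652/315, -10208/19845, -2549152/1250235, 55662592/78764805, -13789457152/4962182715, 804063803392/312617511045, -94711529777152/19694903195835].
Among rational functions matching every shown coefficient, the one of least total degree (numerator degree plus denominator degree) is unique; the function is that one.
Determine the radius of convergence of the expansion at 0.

No rational of total degree below 3 reproduces all 8 coefficients; solving the [1/2] Pade equations on them gives f(φ) = (27*φ/10 + 7/5)/(φ**2 - 5*φ/9 - 7/8), whose expansion matches every shown term.
Denominator factor (φ**2 - 5*φ/9 - 7/8): discriminant 617/162, real irrational roots 5/18 + (1/36)*sqrt(1234) and 5/18 - (1/36)*sqrt(1234); poles of order 1, moduli 5/18 + (1/36)*sqrt(1234) and -5/18 + (1/36)*sqrt(1234).
The radius of convergence is the smallest modulus among the singular points: -5/18 + (1/36)*sqrt(1234).

The radius of convergence is -5/18 + (1/36)*sqrt(1234).


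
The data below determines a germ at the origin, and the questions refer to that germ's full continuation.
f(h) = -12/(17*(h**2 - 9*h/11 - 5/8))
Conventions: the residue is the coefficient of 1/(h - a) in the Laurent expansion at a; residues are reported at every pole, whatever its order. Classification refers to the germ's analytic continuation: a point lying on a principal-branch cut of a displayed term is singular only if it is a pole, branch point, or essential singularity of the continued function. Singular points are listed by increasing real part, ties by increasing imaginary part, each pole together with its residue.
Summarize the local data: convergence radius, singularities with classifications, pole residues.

Radius of convergence at 0: -9/22 + (1/44)*sqrt(1534).
At 9/22 - (1/44)*sqrt(1534): a pole of order 1; residue (132/13039)*sqrt(1534).
At 9/22 + (1/44)*sqrt(1534): a pole of order 1; residue -(132/13039)*sqrt(1534).

Denominator factor (h**2 - 9*h/11 - 5/8): discriminant 767/242, real irrational roots 9/22 + (1/44)*sqrt(1534) and 9/22 - (1/44)*sqrt(1534); poles of order 1, moduli 9/22 + (1/44)*sqrt(1534) and -9/22 + (1/44)*sqrt(1534).
The radius of convergence is the smallest modulus among the singular points: -9/22 + (1/44)*sqrt(1534).
The factor h**2 - 9*h/11 - 5/8 splits as (h - a)(h - a') with a = 9/22 - (1/44)*sqrt(1534), a' = 9/22 + (1/44)*sqrt(1534). At the order-1 pole a set g(h) = (h - a)*f(h) = [-12/17] / (h - a').
Simple pole: residue = g(a) at a = 9/22 - (1/44)*sqrt(1534), which is (132/13039)*sqrt(1534).
The factor h**2 - 9*h/11 - 5/8 splits as (h - a)(h - a') with a = 9/22 + (1/44)*sqrt(1534), a' = 9/22 - (1/44)*sqrt(1534). At the order-1 pole a set g(h) = (h - a)*f(h) = [-12/17] / (h - a').
Simple pole: residue = g(a) at a = 9/22 + (1/44)*sqrt(1534), which is -(132/13039)*sqrt(1534).
List the singular points by increasing real part (a conjugate pair: the negative imaginary part first).


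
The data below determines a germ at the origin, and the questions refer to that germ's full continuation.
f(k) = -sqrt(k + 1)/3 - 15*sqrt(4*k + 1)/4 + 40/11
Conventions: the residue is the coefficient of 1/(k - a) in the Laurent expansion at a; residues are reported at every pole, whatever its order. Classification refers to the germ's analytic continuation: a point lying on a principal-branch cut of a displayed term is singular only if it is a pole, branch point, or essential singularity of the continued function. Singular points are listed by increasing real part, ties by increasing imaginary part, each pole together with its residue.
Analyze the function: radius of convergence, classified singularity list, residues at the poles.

Branch term (-1/3)*sqrt(1 - k/(-1)): its argument vanishes at k = -1, a square-root branch point, modulus 1.
Branch term (-15/4)*sqrt(1 - k/(-1/4)): its argument vanishes at k = -1/4, a square-root branch point, modulus 1/4.
The radius of convergence is the smallest modulus among the singular points: 1/4.
List the singular points by increasing real part (a conjugate pair: the negative imaginary part first).

Radius of convergence at 0: 1/4.
At -1: an algebraic (square-root) branch point.
At -1/4: an algebraic (square-root) branch point.
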